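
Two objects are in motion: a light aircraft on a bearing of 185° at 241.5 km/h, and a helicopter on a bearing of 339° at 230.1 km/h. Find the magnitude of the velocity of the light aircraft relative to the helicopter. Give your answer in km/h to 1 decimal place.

459.5 km/h

Taking east as x and north as y: light aircraft velocity = (-21.048, -240.581) km/h; helicopter velocity = (-82.460, 214.817) km/h.
Velocity of light aircraft relative to helicopter = (-21.048, -240.581) − (-82.460, 214.817) = (61.412, -455.398) km/h.
Magnitude = |(61.412, -455.398)| = 459.520 km/h.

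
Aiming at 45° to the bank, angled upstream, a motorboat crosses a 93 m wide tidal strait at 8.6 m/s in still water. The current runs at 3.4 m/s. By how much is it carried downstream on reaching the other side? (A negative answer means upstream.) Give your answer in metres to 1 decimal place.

-41.0 m

Perpendicular speed = 6.081 m/s; crossing time = 93 / 6.081 = 15.293 s.
Net downstream speed = -2.681 m/s.
Drift = -2.681 × 15.293 = -41.003 m (upstream).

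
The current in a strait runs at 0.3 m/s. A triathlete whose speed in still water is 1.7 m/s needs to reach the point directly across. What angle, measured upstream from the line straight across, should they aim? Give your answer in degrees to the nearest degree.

10°

To cancel the current, the upstream component of the triathlete's velocity must equal the flow: 1.7 sin θ = 0.3.
sin θ = 0.3 / 1.7 = 0.1765.
θ = arcsin(0.1765) = 10.164°.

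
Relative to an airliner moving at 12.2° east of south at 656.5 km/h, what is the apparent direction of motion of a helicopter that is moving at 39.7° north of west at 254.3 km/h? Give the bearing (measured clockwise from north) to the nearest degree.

Taking east as x and north as y: helicopter velocity = (-195.658, 162.439) km/h; airliner velocity = (138.735, -641.674) km/h.
Velocity of helicopter relative to airliner = (-195.658, 162.439) − (138.735, -641.674) = (-334.393, 804.112) km/h.
Bearing = atan2(-334.39, 804.11) = 337.42° clockwise from north.

337°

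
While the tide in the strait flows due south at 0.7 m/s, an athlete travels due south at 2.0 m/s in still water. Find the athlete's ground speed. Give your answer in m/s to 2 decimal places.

2.70 m/s

Taking east as x and north as y: velocity relative to the water = (0.000, -2.000) m/s; the water relative to ground = (0.000, -0.700) m/s.
Velocity relative to ground = (0.000, -2.000) + (0.000, -0.700) = (0.000, -2.700) m/s.
Speed = |(0.000, -2.700)| = 2.700 m/s.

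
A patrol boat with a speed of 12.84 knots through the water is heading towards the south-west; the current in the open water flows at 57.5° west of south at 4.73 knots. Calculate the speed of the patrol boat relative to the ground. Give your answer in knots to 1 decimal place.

17.5 knots

Taking east as x and north as y: velocity relative to the water = (-9.079, -9.079) knots; the water relative to ground = (-3.989, -2.541) knots.
Velocity relative to ground = (-9.079, -9.079) + (-3.989, -2.541) = (-13.068, -11.621) knots.
Speed = |(-13.068, -11.621)| = 17.488 knots.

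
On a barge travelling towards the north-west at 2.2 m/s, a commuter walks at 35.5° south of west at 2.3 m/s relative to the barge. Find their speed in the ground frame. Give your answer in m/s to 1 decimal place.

Taking east as x and north as y: barge velocity = (-1.556, 1.556) m/s; commuter velocity relative to barge = (-1.872, -1.336) m/s.
Velocity relative to ground = (-1.556, 1.556) + (-1.872, -1.336) = (-3.428, 0.220) m/s.
Speed = |(-3.428, 0.220)| = 3.435 m/s.

3.4 m/s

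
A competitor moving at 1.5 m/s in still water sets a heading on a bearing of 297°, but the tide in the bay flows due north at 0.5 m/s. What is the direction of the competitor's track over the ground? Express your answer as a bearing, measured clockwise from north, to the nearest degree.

311°

Taking east as x and north as y: velocity relative to the water = (-1.337, 0.681) m/s; the water relative to ground = (0.000, 0.500) m/s.
Velocity relative to ground = (-1.337, 0.681) + (0.000, 0.500) = (-1.337, 1.181) m/s.
Bearing = atan2(-1.34, 1.18) = 311.46° clockwise from north.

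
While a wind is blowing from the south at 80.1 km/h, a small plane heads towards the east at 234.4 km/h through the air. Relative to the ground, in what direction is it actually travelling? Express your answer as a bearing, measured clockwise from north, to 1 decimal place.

Taking east as x and north as y: velocity relative to the air = (234.400, 0.000) km/h; the air relative to ground = (0.000, 80.100) km/h.
Velocity relative to ground = (234.400, 0.000) + (0.000, 80.100) = (234.400, 80.100) km/h.
Bearing = atan2(234.40, 80.10) = 71.13° clockwise from north.

071.1°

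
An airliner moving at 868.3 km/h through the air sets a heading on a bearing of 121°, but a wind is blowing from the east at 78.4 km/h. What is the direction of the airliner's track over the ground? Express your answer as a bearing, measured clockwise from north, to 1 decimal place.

123.9°

Taking east as x and north as y: velocity relative to the air = (744.278, -447.208) km/h; the air relative to ground = (-78.400, 0.000) km/h.
Velocity relative to ground = (744.278, -447.208) + (-78.400, 0.000) = (665.878, -447.208) km/h.
Bearing = atan2(665.88, -447.21) = 123.89° clockwise from north.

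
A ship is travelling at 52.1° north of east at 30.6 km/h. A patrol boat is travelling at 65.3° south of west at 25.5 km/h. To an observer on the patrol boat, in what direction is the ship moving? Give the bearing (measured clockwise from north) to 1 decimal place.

Taking east as x and north as y: ship velocity = (18.797, 24.146) km/h; patrol boat velocity = (-10.656, -23.167) km/h.
Velocity of ship relative to patrol boat = (18.797, 24.146) − (-10.656, -23.167) = (29.453, 47.313) km/h.
Bearing = atan2(29.45, 47.31) = 31.90° clockwise from north.

031.9°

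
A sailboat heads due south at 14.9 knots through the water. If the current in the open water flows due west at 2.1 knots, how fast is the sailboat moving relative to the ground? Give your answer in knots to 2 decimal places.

Taking east as x and north as y: velocity relative to the water = (0.000, -14.900) knots; the water relative to ground = (-2.100, 0.000) knots.
Velocity relative to ground = (0.000, -14.900) + (-2.100, 0.000) = (-2.100, -14.900) knots.
Speed = |(-2.100, -14.900)| = 15.047 knots.

15.05 knots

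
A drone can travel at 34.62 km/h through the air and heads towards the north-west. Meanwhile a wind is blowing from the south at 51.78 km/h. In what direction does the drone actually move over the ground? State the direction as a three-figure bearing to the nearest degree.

Taking east as x and north as y: velocity relative to the air = (-24.480, 24.480) km/h; the air relative to ground = (0.000, 51.780) km/h.
Velocity relative to ground = (-24.480, 24.480) + (0.000, 51.780) = (-24.480, 76.260) km/h.
Bearing = atan2(-24.48, 76.26) = 342.20° clockwise from north.

342°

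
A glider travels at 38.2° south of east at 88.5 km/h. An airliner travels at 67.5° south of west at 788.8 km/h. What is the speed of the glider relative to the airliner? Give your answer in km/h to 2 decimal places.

Taking east as x and north as y: glider velocity = (69.548, -54.729) km/h; airliner velocity = (-301.861, -728.756) km/h.
Velocity of glider relative to airliner = (69.548, -54.729) − (-301.861, -728.756) = (371.409, 674.027) km/h.
Magnitude = |(371.409, 674.027)| = 769.582 km/h.

769.58 km/h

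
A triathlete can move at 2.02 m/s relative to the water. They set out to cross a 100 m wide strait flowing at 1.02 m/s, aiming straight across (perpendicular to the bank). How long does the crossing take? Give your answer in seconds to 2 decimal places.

49.50 s

The component of the triathlete's velocity perpendicular to the bank is 2.02 m/s.
Only the cross-stream component determines the crossing time; the current contributes nothing perpendicular to the bank.
Time = 100 / 2.020 = 49.505 s.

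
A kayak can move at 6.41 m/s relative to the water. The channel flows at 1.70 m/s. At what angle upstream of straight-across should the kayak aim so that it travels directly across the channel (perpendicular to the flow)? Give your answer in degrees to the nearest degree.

15°

To cancel the current, the upstream component of the kayak's velocity must equal the flow: 6.41 sin θ = 1.70.
sin θ = 1.70 / 6.41 = 0.2652.
θ = arcsin(0.2652) = 15.379°.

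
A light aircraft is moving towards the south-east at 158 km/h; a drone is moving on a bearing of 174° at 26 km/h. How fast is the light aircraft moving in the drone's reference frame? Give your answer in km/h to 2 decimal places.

138.76 km/h

Taking east as x and north as y: light aircraft velocity = (111.723, -111.723) km/h; drone velocity = (2.718, -25.858) km/h.
Velocity of light aircraft relative to drone = (111.723, -111.723) − (2.718, -25.858) = (109.005, -85.865) km/h.
Magnitude = |(109.005, -85.865)| = 138.762 km/h.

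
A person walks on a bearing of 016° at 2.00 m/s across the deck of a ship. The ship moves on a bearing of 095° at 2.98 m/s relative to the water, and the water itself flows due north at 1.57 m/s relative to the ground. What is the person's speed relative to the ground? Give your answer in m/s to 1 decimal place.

4.8 m/s

In east/north components (m/s): person relative to ship = (0.551, 1.923); ship relative to water = (2.969, -0.260); water relative to ground = (0.000, 1.570).
Sum = (3.520, 3.233) m/s.
Speed = |(3.520, 3.233)| = 4.779 m/s.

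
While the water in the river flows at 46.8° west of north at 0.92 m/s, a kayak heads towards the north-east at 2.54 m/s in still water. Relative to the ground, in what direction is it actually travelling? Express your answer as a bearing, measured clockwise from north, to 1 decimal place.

024.9°

Taking east as x and north as y: velocity relative to the water = (1.796, 1.796) m/s; the water relative to ground = (-0.671, 0.630) m/s.
Velocity relative to ground = (1.796, 1.796) + (-0.671, 0.630) = (1.125, 2.426) m/s.
Bearing = atan2(1.13, 2.43) = 24.89° clockwise from north.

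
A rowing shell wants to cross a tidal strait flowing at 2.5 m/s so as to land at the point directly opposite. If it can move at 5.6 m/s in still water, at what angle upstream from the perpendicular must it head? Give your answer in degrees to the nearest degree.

27°

To cancel the current, the upstream component of the rowing shell's velocity must equal the flow: 5.6 sin θ = 2.5.
sin θ = 2.5 / 5.6 = 0.4464.
θ = arcsin(0.4464) = 26.515°.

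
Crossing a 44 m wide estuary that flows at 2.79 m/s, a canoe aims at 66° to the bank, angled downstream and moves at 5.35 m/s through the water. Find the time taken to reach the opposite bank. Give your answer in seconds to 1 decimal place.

The component of the canoe's velocity perpendicular to the bank is 5.35 × sin 66° = 4.887 m/s.
The flow acts along the bank and has no component across it.
Time = 44 / 4.887 = 9.003 s.

9.0 s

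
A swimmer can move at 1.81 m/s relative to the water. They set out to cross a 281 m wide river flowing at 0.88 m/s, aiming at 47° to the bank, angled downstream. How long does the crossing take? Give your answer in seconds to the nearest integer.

212 s

The component of the swimmer's velocity perpendicular to the bank is 1.81 × sin 47° = 1.324 m/s.
The current is parallel to the bank, so it does not affect the crossing time.
Time = 281 / 1.324 = 212.276 s.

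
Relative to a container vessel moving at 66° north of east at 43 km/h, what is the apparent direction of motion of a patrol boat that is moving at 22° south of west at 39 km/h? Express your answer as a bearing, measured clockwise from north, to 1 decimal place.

Taking east as x and north as y: patrol boat velocity = (-36.160, -14.610) km/h; container vessel velocity = (17.490, 39.282) km/h.
Velocity of patrol boat relative to container vessel = (-36.160, -14.610) − (17.490, 39.282) = (-53.650, -53.892) km/h.
Bearing = atan2(-53.65, -53.89) = 224.87° clockwise from north.

224.9°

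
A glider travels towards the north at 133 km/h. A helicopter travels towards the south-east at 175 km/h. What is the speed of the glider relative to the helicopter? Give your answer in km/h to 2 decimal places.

Taking east as x and north as y: glider velocity = (0.000, 133.000) km/h; helicopter velocity = (123.744, -123.744) km/h.
Velocity of glider relative to helicopter = (0.000, 133.000) − (123.744, -123.744) = (-123.744, 256.744) km/h.
Magnitude = |(-123.744, 256.744)| = 285.008 km/h.

285.01 km/h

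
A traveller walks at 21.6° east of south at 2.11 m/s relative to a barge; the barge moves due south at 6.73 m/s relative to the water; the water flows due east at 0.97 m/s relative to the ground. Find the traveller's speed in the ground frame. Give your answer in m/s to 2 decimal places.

In east/north components (m/s): traveller relative to barge = (0.777, -1.962); barge relative to water = (0.000, -6.730); water relative to ground = (0.970, 0.000).
Sum = (1.747, -8.692) m/s.
Speed = |(1.747, -8.692)| = 8.866 m/s.

8.87 m/s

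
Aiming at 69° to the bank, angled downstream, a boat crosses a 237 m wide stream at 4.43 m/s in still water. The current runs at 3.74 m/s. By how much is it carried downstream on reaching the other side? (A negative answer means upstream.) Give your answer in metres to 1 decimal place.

Perpendicular speed = 4.136 m/s; crossing time = 237 / 4.136 = 57.305 s.
Net downstream speed = 5.328 m/s.
Drift = 5.328 × 57.305 = 305.297 m (downstream).

305.3 m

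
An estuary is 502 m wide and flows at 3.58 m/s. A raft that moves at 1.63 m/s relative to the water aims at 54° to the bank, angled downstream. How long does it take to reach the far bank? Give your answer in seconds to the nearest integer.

381 s

The component of the raft's velocity perpendicular to the bank is 1.63 × sin 54° = 1.319 m/s.
The flow acts along the bank and has no component across it.
Time = 502 / 1.319 = 380.679 s.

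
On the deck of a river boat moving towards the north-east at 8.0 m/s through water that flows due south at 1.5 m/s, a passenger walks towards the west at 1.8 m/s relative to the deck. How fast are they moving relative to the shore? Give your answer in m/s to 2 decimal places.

5.67 m/s

In east/north components (m/s): passenger relative to river boat = (-1.800, 0.000); river boat relative to water = (5.657, 5.657); water relative to ground = (0.000, -1.500).
Sum = (3.857, 4.157) m/s.
Speed = |(3.857, 4.157)| = 5.671 m/s.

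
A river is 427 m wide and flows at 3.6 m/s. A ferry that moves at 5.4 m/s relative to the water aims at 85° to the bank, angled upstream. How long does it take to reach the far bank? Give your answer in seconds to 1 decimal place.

79.4 s

The component of the ferry's velocity perpendicular to the bank is 5.4 × sin 85° = 5.379 m/s.
The current is parallel to the bank, so it does not affect the crossing time.
Time = 427 / 5.379 = 79.376 s.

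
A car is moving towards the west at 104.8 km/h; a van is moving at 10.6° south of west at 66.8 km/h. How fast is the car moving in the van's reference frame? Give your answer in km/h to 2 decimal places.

41.02 km/h

Taking east as x and north as y: car velocity = (-104.800, 0.000) km/h; van velocity = (-65.660, -12.288) km/h.
Velocity of car relative to van = (-104.800, 0.000) − (-65.660, -12.288) = (-39.140, 12.288) km/h.
Magnitude = |(-39.140, 12.288)| = 41.023 km/h.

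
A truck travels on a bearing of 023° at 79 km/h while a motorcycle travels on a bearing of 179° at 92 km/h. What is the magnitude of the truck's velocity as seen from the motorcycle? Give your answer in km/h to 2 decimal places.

Taking east as x and north as y: truck velocity = (30.868, 72.720) km/h; motorcycle velocity = (1.606, -91.986) km/h.
Velocity of truck relative to motorcycle = (30.868, 72.720) − (1.606, -91.986) = (29.262, 164.706) km/h.
Magnitude = |(29.262, 164.706)| = 167.285 km/h.

167.29 km/h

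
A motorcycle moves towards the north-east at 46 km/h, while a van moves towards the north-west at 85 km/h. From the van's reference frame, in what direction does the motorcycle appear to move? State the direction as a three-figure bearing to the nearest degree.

Taking east as x and north as y: motorcycle velocity = (32.527, 32.527) km/h; van velocity = (-60.104, 60.104) km/h.
Velocity of motorcycle relative to van = (32.527, 32.527) − (-60.104, 60.104) = (92.631, -27.577) km/h.
Bearing = atan2(92.63, -27.58) = 106.58° clockwise from north.

107°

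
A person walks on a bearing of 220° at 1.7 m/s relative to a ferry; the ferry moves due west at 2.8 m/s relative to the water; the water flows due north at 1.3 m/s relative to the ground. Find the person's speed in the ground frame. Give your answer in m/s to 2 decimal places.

3.89 m/s

In east/north components (m/s): person relative to ferry = (-1.093, -1.302); ferry relative to water = (-2.800, 0.000); water relative to ground = (0.000, 1.300).
Sum = (-3.893, -0.002) m/s.
Speed = |(-3.893, -0.002)| = 3.893 m/s.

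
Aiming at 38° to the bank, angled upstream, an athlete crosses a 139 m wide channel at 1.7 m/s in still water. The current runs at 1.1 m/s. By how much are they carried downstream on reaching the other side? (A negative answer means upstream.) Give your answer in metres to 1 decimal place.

Perpendicular speed = 1.047 m/s; crossing time = 139 / 1.047 = 132.808 s.
Net downstream speed = -0.240 m/s.
Drift = -0.240 × 132.808 = -31.823 m (upstream).

-31.8 m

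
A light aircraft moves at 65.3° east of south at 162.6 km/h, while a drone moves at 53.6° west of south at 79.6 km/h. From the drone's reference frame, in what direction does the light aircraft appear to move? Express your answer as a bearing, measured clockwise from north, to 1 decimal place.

Taking east as x and north as y: light aircraft velocity = (147.723, -67.945) km/h; drone velocity = (-64.070, -47.236) km/h.
Velocity of light aircraft relative to drone = (147.723, -67.945) − (-64.070, -47.236) = (211.793, -20.709) km/h.
Bearing = atan2(211.79, -20.71) = 95.58° clockwise from north.

095.6°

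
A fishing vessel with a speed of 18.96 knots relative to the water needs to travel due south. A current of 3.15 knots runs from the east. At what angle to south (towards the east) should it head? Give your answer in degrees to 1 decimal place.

The current pushes perpendicular to the desired track; the heading must have a component into the current equal to 3.15 knots: 18.96 sin θ = 3.15.
sin θ = 0.1661, so θ = 9.563°.

9.6°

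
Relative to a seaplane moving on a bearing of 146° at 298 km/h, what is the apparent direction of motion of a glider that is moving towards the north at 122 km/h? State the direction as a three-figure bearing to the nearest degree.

336°

Taking east as x and north as y: glider velocity = (0.000, 122.000) km/h; seaplane velocity = (166.639, -247.053) km/h.
Velocity of glider relative to seaplane = (0.000, 122.000) − (166.639, -247.053) = (-166.639, 369.053) km/h.
Bearing = atan2(-166.64, 369.05) = 335.70° clockwise from north.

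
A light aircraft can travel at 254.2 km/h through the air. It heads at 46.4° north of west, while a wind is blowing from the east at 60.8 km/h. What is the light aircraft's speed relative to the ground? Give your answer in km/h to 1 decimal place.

299.4 km/h

Taking east as x and north as y: velocity relative to the air = (-175.301, 184.084) km/h; the air relative to ground = (-60.800, 0.000) km/h.
Velocity relative to ground = (-175.301, 184.084) + (-60.800, 0.000) = (-236.101, 184.084) km/h.
Speed = |(-236.101, 184.084)| = 299.384 km/h.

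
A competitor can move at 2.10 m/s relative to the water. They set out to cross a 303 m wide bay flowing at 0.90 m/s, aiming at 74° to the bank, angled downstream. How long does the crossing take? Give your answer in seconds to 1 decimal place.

150.1 s

The component of the competitor's velocity perpendicular to the bank is 2.10 × sin 74° = 2.019 m/s.
The current is parallel to the bank, so it does not affect the crossing time.
Time = 303 / 2.019 = 150.100 s.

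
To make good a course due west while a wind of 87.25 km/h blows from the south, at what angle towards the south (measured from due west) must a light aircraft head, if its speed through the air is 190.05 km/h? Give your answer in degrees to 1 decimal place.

The wind pushes perpendicular to the desired track; the heading must have a component into the wind equal to 87.25 km/h: 190.05 sin θ = 87.25.
sin θ = 0.4591, so θ = 27.328°.

27.3°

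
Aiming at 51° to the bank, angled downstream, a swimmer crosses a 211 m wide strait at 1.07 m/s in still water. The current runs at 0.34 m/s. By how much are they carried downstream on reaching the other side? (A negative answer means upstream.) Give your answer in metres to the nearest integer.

257 m

Perpendicular speed = 0.832 m/s; crossing time = 211 / 0.832 = 253.744 s.
Net downstream speed = 1.013 m/s.
Drift = 1.013 × 253.744 = 257.137 m (downstream).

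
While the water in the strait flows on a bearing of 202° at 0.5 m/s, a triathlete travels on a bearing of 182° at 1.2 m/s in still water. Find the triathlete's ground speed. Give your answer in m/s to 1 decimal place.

1.7 m/s

Taking east as x and north as y: velocity relative to the water = (-0.042, -1.199) m/s; the water relative to ground = (-0.187, -0.464) m/s.
Velocity relative to ground = (-0.042, -1.199) + (-0.187, -0.464) = (-0.229, -1.663) m/s.
Speed = |(-0.229, -1.663)| = 1.679 m/s.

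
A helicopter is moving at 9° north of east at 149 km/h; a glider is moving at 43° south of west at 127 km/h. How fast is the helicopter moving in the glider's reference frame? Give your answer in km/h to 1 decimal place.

Taking east as x and north as y: helicopter velocity = (147.166, 23.309) km/h; glider velocity = (-92.882, -86.614) km/h.
Velocity of helicopter relative to glider = (147.166, 23.309) − (-92.882, -86.614) = (240.047, 109.923) km/h.
Magnitude = |(240.047, 109.923)| = 264.018 km/h.

264.0 km/h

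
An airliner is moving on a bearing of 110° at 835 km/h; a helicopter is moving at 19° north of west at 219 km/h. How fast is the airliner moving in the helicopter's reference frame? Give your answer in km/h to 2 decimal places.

1053.97 km/h

Taking east as x and north as y: airliner velocity = (784.643, -285.587) km/h; helicopter velocity = (-207.069, 71.299) km/h.
Velocity of airliner relative to helicopter = (784.643, -285.587) − (-207.069, 71.299) = (991.712, -356.886) km/h.
Magnitude = |(991.712, -356.886)| = 1053.974 km/h.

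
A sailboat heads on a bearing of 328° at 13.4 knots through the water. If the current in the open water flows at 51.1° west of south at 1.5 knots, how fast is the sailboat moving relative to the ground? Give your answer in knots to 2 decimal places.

Taking east as x and north as y: velocity relative to the water = (-7.101, 11.364) knots; the water relative to ground = (-1.167, -0.942) knots.
Velocity relative to ground = (-7.101, 11.364) + (-1.167, -0.942) = (-8.268, 10.422) knots.
Speed = |(-8.268, 10.422)| = 13.303 knots.

13.30 knots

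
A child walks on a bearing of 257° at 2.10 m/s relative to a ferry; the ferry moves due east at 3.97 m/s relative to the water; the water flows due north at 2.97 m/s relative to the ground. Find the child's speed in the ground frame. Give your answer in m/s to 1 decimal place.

3.2 m/s

In east/north components (m/s): child relative to ferry = (-2.046, -0.472); ferry relative to water = (3.970, 0.000); water relative to ground = (0.000, 2.970).
Sum = (1.924, 2.498) m/s.
Speed = |(1.924, 2.498)| = 3.153 m/s.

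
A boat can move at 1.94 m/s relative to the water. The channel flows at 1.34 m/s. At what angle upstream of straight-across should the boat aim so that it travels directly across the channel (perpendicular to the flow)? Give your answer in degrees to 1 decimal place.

43.7°

To cancel the current, the upstream component of the boat's velocity must equal the flow: 1.94 sin θ = 1.34.
sin θ = 1.34 / 1.94 = 0.6907.
θ = arcsin(0.6907) = 43.687°.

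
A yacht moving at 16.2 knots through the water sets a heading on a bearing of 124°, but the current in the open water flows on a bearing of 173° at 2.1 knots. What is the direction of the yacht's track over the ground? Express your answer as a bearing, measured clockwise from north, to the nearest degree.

129°

Taking east as x and north as y: velocity relative to the water = (13.430, -9.059) knots; the water relative to ground = (0.256, -2.084) knots.
Velocity relative to ground = (13.430, -9.059) + (0.256, -2.084) = (13.686, -11.143) knots.
Bearing = atan2(13.69, -11.14) = 129.15° clockwise from north.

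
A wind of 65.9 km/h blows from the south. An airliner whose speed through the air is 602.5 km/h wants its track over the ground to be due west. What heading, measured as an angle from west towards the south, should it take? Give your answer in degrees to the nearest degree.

The wind pushes perpendicular to the desired track; the heading must have a component into the wind equal to 65.9 km/h: 602.5 sin θ = 65.9.
sin θ = 0.1094, so θ = 6.279°.

6°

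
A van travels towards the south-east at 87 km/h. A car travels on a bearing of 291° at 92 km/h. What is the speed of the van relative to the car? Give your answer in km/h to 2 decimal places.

Taking east as x and north as y: van velocity = (61.518, -61.518) km/h; car velocity = (-85.889, 32.970) km/h.
Velocity of van relative to car = (61.518, -61.518) − (-85.889, 32.970) = (147.408, -94.488) km/h.
Magnitude = |(147.408, -94.488)| = 175.092 km/h.

175.09 km/h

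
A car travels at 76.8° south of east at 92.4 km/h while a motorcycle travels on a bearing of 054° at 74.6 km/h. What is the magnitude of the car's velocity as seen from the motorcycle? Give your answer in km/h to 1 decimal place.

Taking east as x and north as y: car velocity = (21.100, -89.959) km/h; motorcycle velocity = (60.353, 43.849) km/h.
Velocity of car relative to motorcycle = (21.100, -89.959) − (60.353, 43.849) = (-39.253, -133.807) km/h.
Magnitude = |(-39.253, -133.807)| = 139.446 km/h.

139.4 km/h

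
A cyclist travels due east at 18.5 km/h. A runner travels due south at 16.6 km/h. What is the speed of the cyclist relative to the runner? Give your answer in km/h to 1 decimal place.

Taking east as x and north as y: cyclist velocity = (18.500, 0.000) km/h; runner velocity = (0.000, -16.600) km/h.
Velocity of cyclist relative to runner = (18.500, 0.000) − (0.000, -16.600) = (18.500, 16.600) km/h.
Magnitude = |(18.500, 16.600)| = 24.856 km/h.

24.9 km/h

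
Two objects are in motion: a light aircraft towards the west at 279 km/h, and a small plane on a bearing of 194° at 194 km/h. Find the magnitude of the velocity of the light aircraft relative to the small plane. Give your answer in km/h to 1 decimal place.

298.8 km/h

Taking east as x and north as y: light aircraft velocity = (-279.000, 0.000) km/h; small plane velocity = (-46.933, -188.237) km/h.
Velocity of light aircraft relative to small plane = (-279.000, 0.000) − (-46.933, -188.237) = (-232.067, 188.237) km/h.
Magnitude = |(-232.067, 188.237)| = 298.812 km/h.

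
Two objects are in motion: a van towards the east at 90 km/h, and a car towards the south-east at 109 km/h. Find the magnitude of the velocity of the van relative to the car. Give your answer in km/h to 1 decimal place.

Taking east as x and north as y: van velocity = (90.000, 0.000) km/h; car velocity = (77.075, -77.075) km/h.
Velocity of van relative to car = (90.000, 0.000) − (77.075, -77.075) = (12.925, 77.075) km/h.
Magnitude = |(12.925, 77.075)| = 78.151 km/h.

78.2 km/h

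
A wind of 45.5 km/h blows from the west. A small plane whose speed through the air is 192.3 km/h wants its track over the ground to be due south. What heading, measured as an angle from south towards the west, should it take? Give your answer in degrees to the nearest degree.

14°

The wind pushes perpendicular to the desired track; the heading must have a component into the wind equal to 45.5 km/h: 192.3 sin θ = 45.5.
sin θ = 0.2366, so θ = 13.687°.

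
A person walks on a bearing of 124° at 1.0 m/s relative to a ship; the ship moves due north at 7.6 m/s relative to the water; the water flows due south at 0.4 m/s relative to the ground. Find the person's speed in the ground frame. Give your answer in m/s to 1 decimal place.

In east/north components (m/s): person relative to ship = (0.829, -0.559); ship relative to water = (0.000, 7.600); water relative to ground = (0.000, -0.400).
Sum = (0.829, 6.641) m/s.
Speed = |(0.829, 6.641)| = 6.692 m/s.

6.7 m/s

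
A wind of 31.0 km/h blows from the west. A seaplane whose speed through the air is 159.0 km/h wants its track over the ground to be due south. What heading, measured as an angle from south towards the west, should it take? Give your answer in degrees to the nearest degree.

The wind pushes perpendicular to the desired track; the heading must have a component into the wind equal to 31.0 km/h: 159.0 sin θ = 31.0.
sin θ = 0.1950, so θ = 11.243°.

11°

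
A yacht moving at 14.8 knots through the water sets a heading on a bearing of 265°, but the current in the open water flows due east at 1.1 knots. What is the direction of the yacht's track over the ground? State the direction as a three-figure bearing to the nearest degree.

265°

Taking east as x and north as y: velocity relative to the water = (-14.744, -1.290) knots; the water relative to ground = (1.100, 0.000) knots.
Velocity relative to ground = (-14.744, -1.290) + (1.100, 0.000) = (-13.644, -1.290) knots.
Bearing = atan2(-13.64, -1.29) = 264.60° clockwise from north.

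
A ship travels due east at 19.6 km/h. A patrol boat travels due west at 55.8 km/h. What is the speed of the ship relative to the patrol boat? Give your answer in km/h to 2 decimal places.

75.40 km/h

Taking east as x and north as y: ship velocity = (19.600, 0.000) km/h; patrol boat velocity = (-55.800, 0.000) km/h.
Velocity of ship relative to patrol boat = (19.600, 0.000) − (-55.800, 0.000) = (75.400, 0.000) km/h.
Magnitude = |(75.400, 0.000)| = 75.400 km/h.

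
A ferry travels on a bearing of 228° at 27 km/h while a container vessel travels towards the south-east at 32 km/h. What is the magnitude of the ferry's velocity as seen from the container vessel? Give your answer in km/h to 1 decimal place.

Taking east as x and north as y: ferry velocity = (-20.065, -18.067) km/h; container vessel velocity = (22.627, -22.627) km/h.
Velocity of ferry relative to container vessel = (-20.065, -18.067) − (22.627, -22.627) = (-42.692, 4.561) km/h.
Magnitude = |(-42.692, 4.561)| = 42.935 km/h.

42.9 km/h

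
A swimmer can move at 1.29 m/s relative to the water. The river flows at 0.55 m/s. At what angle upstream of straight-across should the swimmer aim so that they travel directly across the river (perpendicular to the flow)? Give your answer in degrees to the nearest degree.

25°

To cancel the current, the upstream component of the swimmer's velocity must equal the flow: 1.29 sin θ = 0.55.
sin θ = 0.55 / 1.29 = 0.4264.
θ = arcsin(0.4264) = 25.237°.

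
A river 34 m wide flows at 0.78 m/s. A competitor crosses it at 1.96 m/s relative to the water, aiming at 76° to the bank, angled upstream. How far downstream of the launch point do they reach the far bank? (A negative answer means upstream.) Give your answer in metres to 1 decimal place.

5.5 m

Perpendicular speed = 1.902 m/s; crossing time = 34 / 1.902 = 17.878 s.
Net downstream speed = 0.306 m/s.
Drift = 0.306 × 17.878 = 5.468 m (downstream).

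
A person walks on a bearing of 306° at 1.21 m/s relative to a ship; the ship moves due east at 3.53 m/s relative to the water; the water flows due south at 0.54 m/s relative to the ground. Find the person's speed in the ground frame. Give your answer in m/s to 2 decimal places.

In east/north components (m/s): person relative to ship = (-0.979, 0.711); ship relative to water = (3.530, 0.000); water relative to ground = (0.000, -0.540).
Sum = (2.551, 0.171) m/s.
Speed = |(2.551, 0.171)| = 2.557 m/s.

2.56 m/s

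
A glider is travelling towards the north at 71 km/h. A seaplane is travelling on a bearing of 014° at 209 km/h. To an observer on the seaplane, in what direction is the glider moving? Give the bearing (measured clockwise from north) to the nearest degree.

201°

Taking east as x and north as y: glider velocity = (0.000, 71.000) km/h; seaplane velocity = (50.562, 202.792) km/h.
Velocity of glider relative to seaplane = (0.000, 71.000) − (50.562, 202.792) = (-50.562, -131.792) km/h.
Bearing = atan2(-50.56, -131.79) = 200.99° clockwise from north.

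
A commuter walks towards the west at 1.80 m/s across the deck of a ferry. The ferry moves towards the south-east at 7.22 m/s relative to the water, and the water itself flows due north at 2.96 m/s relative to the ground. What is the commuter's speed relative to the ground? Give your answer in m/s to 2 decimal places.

In east/north components (m/s): commuter relative to ferry = (-1.800, 0.000); ferry relative to water = (5.105, -5.105); water relative to ground = (0.000, 2.960).
Sum = (3.305, -2.145) m/s.
Speed = |(3.305, -2.145)| = 3.940 m/s.

3.94 m/s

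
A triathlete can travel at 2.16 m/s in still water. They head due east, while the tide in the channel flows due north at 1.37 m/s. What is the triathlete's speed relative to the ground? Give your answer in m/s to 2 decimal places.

Taking east as x and north as y: velocity relative to the water = (2.160, 0.000) m/s; the water relative to ground = (0.000, 1.370) m/s.
Velocity relative to ground = (2.160, 0.000) + (0.000, 1.370) = (2.160, 1.370) m/s.
Speed = |(2.160, 1.370)| = 2.558 m/s.

2.56 m/s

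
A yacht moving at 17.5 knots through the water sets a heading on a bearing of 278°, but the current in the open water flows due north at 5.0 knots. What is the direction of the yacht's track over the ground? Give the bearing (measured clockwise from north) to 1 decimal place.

293.2°

Taking east as x and north as y: velocity relative to the water = (-17.330, 2.436) knots; the water relative to ground = (0.000, 5.000) knots.
Velocity relative to ground = (-17.330, 2.436) + (0.000, 5.000) = (-17.330, 7.436) knots.
Bearing = atan2(-17.33, 7.44) = 293.22° clockwise from north.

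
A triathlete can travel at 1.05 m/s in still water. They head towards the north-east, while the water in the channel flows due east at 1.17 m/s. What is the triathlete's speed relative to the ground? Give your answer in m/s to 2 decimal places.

2.05 m/s

Taking east as x and north as y: velocity relative to the water = (0.742, 0.742) m/s; the water relative to ground = (1.170, 0.000) m/s.
Velocity relative to ground = (0.742, 0.742) + (1.170, 0.000) = (1.912, 0.742) m/s.
Speed = |(1.912, 0.742)| = 2.052 m/s.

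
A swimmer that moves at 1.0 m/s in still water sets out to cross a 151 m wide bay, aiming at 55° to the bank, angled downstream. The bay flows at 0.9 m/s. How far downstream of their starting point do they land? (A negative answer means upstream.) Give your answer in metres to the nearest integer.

272 m

Perpendicular speed = 0.819 m/s; crossing time = 151 / 0.819 = 184.337 s.
Net downstream speed = 1.474 m/s.
Drift = 1.474 × 184.337 = 271.635 m (downstream).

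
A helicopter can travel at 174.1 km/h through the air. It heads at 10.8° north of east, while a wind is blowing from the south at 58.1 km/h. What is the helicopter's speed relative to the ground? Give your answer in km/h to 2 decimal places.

Taking east as x and north as y: velocity relative to the air = (171.016, 32.623) km/h; the air relative to ground = (0.000, 58.100) km/h.
Velocity relative to ground = (171.016, 32.623) + (0.000, 58.100) = (171.016, 90.723) km/h.
Speed = |(171.016, 90.723)| = 193.590 km/h.

193.59 km/h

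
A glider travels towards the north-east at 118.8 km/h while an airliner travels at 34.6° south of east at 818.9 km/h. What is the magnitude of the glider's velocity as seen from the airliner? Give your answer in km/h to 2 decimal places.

Taking east as x and north as y: glider velocity = (84.004, 84.004) km/h; airliner velocity = (674.066, -465.007) km/h.
Velocity of glider relative to airliner = (84.004, 84.004) − (674.066, -465.007) = (-590.062, 549.012) km/h.
Magnitude = |(-590.062, 549.012)| = 805.970 km/h.

805.97 km/h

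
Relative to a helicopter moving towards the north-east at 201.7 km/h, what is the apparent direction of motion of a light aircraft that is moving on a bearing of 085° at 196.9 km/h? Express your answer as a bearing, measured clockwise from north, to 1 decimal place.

156.9°

Taking east as x and north as y: light aircraft velocity = (196.151, 17.161) km/h; helicopter velocity = (142.623, 142.623) km/h.
Velocity of light aircraft relative to helicopter = (196.151, 17.161) − (142.623, 142.623) = (53.527, -125.462) km/h.
Bearing = atan2(53.53, -125.46) = 156.89° clockwise from north.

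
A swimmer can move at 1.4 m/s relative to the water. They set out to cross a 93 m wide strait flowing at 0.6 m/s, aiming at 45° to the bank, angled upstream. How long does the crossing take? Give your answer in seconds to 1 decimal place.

93.9 s

The component of the swimmer's velocity perpendicular to the bank is 1.4 × sin 45° = 0.990 m/s.
Only the cross-stream component determines the crossing time; the current contributes nothing perpendicular to the bank.
Time = 93 / 0.990 = 93.944 s.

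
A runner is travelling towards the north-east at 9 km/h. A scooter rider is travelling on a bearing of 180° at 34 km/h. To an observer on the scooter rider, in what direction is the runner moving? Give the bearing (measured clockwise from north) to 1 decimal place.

Taking east as x and north as y: runner velocity = (6.364, 6.364) km/h; scooter rider velocity = (0.000, -34.000) km/h.
Velocity of runner relative to scooter rider = (6.364, 6.364) − (0.000, -34.000) = (6.364, 40.364) km/h.
Bearing = atan2(6.36, 40.36) = 8.96° clockwise from north.

009.0°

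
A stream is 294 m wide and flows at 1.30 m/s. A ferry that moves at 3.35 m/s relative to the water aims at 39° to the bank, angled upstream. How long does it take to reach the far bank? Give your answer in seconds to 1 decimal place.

The component of the ferry's velocity perpendicular to the bank is 3.35 × sin 39° = 2.108 m/s.
Only the cross-stream component determines the crossing time; the current contributes nothing perpendicular to the bank.
Time = 294 / 2.108 = 139.454 s.

139.5 s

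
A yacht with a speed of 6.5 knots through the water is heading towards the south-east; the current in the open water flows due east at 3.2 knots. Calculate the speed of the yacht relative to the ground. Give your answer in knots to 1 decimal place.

9.1 knots

Taking east as x and north as y: velocity relative to the water = (4.596, -4.596) knots; the water relative to ground = (3.200, 0.000) knots.
Velocity relative to ground = (4.596, -4.596) + (3.200, 0.000) = (7.796, -4.596) knots.
Speed = |(7.796, -4.596)| = 9.050 knots.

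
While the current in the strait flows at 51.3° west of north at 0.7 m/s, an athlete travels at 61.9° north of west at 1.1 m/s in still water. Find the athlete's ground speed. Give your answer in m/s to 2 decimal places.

Taking east as x and north as y: velocity relative to the water = (-0.518, 0.970) m/s; the water relative to ground = (-0.546, 0.438) m/s.
Velocity relative to ground = (-0.518, 0.970) + (-0.546, 0.438) = (-1.064, 1.408) m/s.
Speed = |(-1.064, 1.408)| = 1.765 m/s.

1.77 m/s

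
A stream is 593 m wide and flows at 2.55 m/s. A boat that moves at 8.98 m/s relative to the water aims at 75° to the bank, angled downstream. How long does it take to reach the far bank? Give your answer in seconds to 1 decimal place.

The component of the boat's velocity perpendicular to the bank is 8.98 × sin 75° = 8.674 m/s.
The current is parallel to the bank, so it does not affect the crossing time.
Time = 593 / 8.674 = 68.365 s.

68.4 s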